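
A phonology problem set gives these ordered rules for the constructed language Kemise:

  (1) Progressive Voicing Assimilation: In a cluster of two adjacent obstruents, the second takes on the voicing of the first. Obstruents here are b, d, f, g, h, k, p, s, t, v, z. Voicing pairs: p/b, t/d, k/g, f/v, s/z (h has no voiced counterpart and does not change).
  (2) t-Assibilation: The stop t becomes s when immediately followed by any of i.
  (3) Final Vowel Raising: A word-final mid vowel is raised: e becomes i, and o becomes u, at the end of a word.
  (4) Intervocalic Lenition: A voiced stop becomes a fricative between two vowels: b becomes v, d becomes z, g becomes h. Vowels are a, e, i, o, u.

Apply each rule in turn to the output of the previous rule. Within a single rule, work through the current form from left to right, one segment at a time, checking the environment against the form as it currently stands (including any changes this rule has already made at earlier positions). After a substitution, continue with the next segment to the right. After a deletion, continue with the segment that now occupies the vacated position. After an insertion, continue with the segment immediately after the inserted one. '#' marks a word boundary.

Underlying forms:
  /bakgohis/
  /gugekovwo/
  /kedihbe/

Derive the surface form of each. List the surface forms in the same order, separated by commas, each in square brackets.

[bakkohis], [guhekovwu], [kezihpi]

/bakgohis/:
  (1) Progressive Voicing Assimilation: [bakgohis] → [bakkohis]
  (2) t-Assibilation: no change — [bakkohis]
  (3) Final Vowel Raising: no change — [bakkohis]
  (4) Intervocalic Lenition: no change — [bakkohis]
/gugekovwo/:
  (1) Progressive Voicing Assimilation: no change — [gugekovwo]
  (2) t-Assibilation: no change — [gugekovwo]
  (3) Final Vowel Raising: [gugekovwo] → [gugekovwu]
  (4) Intervocalic Lenition: [gugekovwu] → [guhekovwu]
/kedihbe/:
  (1) Progressive Voicing Assimilation: [kedihbe] → [kedihpe]
  (2) t-Assibilation: no change — [kedihpe]
  (3) Final Vowel Raising: [kedihpe] → [kedihpi]
  (4) Intervocalic Lenition: [kedihpi] → [kezihpi]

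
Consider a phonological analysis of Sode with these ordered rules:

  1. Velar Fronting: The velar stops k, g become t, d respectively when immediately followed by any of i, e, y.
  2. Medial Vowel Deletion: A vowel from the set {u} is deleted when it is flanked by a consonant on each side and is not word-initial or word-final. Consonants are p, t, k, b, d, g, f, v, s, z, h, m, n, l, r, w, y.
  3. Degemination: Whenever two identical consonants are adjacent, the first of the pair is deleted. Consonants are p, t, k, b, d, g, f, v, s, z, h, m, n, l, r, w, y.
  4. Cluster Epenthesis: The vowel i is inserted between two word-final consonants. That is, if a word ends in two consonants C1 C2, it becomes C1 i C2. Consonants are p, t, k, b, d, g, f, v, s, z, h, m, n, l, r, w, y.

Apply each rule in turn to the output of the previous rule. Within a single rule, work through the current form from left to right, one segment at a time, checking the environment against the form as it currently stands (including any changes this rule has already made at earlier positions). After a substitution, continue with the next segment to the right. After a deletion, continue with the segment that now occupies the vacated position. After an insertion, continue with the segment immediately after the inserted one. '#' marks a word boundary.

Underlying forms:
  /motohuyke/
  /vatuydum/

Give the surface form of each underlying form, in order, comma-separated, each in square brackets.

/motohuyke/:
  1 Velar Fronting: [motohuyke] → [motohuyte]
  2 Medial Vowel Deletion: [motohuyte] → [motohyte]
  3 Degemination: no change — [motohyte]
  4 Cluster Epenthesis: no change — [motohyte]
/vatuydum/:
  1 Velar Fronting: no change — [vatuydum]
  2 Medial Vowel Deletion: [vatuydum] → [vatydm]
  3 Degemination: no change — [vatydm]
  4 Cluster Epenthesis: [vatydm] → [vatydim]

[motohyte], [vatydim]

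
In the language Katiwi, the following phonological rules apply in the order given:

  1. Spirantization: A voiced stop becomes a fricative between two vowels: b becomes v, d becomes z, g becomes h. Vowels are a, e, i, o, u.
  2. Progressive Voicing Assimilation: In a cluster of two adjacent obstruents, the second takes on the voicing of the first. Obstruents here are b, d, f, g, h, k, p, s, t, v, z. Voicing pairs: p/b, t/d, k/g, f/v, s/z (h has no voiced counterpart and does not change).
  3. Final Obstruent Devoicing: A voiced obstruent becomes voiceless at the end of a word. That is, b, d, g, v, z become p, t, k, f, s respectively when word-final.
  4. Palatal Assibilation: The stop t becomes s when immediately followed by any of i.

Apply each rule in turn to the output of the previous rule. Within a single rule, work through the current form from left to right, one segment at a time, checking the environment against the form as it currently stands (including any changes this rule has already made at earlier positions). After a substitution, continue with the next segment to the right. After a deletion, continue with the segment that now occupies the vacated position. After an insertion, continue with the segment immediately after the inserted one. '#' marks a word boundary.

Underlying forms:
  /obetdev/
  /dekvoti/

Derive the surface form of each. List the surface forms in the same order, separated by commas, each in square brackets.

/obetdev/:
  1 Spirantization: [obetdev] → [ovetdev]
  2 Progressive Voicing Assimilation: [ovetdev] → [ovettev]
  3 Final Obstruent Devoicing: [ovettev] → [ovettef]
  4 Palatal Assibilation: no change — [ovettef]
/dekvoti/:
  1 Spirantization: no change — [dekvoti]
  2 Progressive Voicing Assimilation: [dekvoti] → [dekfoti]
  3 Final Obstruent Devoicing: no change — [dekfoti]
  4 Palatal Assibilation: [dekfoti] → [dekfosi]

[ovettef], [dekfosi]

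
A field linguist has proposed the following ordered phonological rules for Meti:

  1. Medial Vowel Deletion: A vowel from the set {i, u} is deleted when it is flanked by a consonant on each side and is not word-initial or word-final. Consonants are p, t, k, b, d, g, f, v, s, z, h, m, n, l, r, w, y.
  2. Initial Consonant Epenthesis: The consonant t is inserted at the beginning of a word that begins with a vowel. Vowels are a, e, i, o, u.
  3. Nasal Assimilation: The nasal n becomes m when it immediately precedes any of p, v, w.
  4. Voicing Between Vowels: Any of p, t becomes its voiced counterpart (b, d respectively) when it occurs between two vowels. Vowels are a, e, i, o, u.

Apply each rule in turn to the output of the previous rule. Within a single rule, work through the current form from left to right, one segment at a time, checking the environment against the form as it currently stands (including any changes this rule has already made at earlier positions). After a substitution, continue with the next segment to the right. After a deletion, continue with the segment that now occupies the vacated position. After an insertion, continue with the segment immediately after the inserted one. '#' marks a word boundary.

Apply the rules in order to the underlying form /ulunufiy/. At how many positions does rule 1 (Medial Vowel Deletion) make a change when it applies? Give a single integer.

1 Medial Vowel Deletion: [ulunufiy] → [ulnfy]
2 Initial Consonant Epenthesis: [ulnfy] → [tulnfy]
3 Nasal Assimilation: no change — [tulnfy]
4 Voicing Between Vowels: no change — [tulnfy]
Rule 1 changed 3 position(s).

3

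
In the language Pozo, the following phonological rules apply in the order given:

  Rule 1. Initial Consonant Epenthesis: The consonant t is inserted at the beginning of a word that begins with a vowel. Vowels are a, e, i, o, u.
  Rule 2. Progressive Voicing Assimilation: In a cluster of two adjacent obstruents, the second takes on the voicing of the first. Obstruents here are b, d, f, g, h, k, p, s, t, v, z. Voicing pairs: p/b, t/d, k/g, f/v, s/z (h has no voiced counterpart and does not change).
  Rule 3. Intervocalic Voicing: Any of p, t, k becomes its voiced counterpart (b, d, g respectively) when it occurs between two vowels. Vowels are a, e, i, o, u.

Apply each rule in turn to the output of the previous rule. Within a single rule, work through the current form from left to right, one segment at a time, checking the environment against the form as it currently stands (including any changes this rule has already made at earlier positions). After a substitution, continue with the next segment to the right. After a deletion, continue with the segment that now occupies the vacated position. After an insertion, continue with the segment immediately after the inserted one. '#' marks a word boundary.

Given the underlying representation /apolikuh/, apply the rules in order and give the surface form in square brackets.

Rule 1 Initial Consonant Epenthesis: [apolikuh] → [tapolikuh]
Rule 2 Progressive Voicing Assimilation: no change — [tapolikuh]
Rule 3 Intervocalic Voicing: [tapolikuh] → [taboliguh]

[taboliguh]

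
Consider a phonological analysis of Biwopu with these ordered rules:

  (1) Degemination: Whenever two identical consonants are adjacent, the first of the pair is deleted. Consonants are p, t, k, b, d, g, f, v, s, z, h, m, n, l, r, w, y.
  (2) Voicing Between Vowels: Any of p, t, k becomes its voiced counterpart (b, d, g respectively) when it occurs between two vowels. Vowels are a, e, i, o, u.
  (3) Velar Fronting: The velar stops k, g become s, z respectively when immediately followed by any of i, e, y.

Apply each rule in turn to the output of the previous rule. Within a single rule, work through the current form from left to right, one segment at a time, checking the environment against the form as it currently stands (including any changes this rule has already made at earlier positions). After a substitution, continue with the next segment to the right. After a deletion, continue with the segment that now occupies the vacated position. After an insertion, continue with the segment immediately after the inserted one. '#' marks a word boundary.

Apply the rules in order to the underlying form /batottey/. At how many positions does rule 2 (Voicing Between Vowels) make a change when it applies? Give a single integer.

(1) Degemination: [batottey] → [batotey]
(2) Voicing Between Vowels: [batotey] → [badodey]
(3) Velar Fronting: no change — [badodey]
Rule 2 changed 2 position(s).

2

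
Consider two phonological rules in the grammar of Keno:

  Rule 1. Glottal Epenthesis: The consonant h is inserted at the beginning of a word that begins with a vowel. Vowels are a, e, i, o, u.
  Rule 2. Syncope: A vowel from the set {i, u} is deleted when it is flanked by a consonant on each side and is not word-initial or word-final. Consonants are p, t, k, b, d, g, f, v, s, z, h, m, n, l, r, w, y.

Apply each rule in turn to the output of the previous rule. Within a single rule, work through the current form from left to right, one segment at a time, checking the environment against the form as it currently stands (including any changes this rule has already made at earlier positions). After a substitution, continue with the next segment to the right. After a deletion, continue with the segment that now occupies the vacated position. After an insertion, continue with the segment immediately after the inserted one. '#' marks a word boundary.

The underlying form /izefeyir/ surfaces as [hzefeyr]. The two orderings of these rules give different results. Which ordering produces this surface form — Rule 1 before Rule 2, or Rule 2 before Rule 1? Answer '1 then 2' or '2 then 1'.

Order 1 then 2:
  1 Glottal Epenthesis: [izefeyir] → [hizefeyir]
  2 Syncope: [hizefeyir] → [hzefeyr]
  result: [hzefeyr]
Order 2 then 1:
  2 Syncope: [izefeyir] → [izefeyr]
  1 Glottal Epenthesis: [izefeyr] → [hizefeyr]
  result: [hizefeyr]

1 then 2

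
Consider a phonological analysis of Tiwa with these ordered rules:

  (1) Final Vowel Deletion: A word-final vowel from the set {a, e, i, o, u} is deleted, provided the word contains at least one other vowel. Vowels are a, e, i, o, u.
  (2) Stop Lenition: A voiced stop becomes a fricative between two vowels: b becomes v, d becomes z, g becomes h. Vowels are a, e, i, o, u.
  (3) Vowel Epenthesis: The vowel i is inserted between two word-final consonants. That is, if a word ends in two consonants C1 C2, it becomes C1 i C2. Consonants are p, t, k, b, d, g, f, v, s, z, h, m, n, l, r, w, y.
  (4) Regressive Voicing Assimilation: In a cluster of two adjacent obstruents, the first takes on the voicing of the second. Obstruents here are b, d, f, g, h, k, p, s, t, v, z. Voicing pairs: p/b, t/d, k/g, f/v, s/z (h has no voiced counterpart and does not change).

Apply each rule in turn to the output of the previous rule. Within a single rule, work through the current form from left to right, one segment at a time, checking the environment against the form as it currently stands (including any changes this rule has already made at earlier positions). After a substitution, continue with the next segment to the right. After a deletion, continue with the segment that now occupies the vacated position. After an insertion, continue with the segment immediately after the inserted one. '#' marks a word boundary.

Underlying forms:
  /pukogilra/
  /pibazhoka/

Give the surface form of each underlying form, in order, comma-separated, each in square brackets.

[pukohilir], [pivashok]

/pukogilra/:
  (1) Final Vowel Deletion: [pukogilra] → [pukogilr]
  (2) Stop Lenition: [pukogilr] → [pukohilr]
  (3) Vowel Epenthesis: [pukohilr] → [pukohilir]
  (4) Regressive Voicing Assimilation: no change — [pukohilir]
/pibazhoka/:
  (1) Final Vowel Deletion: [pibazhoka] → [pibazhok]
  (2) Stop Lenition: [pibazhok] → [pivazhok]
  (3) Vowel Epenthesis: no change — [pivazhok]
  (4) Regressive Voicing Assimilation: [pivazhok] → [pivashok]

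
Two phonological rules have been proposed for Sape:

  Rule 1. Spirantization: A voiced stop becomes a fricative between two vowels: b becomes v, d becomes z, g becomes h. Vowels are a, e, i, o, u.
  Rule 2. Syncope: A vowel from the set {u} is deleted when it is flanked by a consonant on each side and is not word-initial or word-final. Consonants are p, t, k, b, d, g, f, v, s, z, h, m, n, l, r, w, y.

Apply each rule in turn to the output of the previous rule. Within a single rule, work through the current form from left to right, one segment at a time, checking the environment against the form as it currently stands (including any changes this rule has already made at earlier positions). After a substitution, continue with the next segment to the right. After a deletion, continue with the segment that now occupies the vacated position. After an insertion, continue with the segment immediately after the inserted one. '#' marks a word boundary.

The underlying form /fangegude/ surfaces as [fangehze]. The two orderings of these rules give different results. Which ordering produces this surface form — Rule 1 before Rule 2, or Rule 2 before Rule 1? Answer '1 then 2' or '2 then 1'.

1 then 2

Order 1 then 2:
  1 Spirantization: [fangegude] → [fangehuze]
  2 Syncope: [fangehuze] → [fangehze]
  result: [fangehze]
Order 2 then 1:
  2 Syncope: [fangegude] → [fangegde]
  1 Spirantization: no change — [fangegde]
  result: [fangegde]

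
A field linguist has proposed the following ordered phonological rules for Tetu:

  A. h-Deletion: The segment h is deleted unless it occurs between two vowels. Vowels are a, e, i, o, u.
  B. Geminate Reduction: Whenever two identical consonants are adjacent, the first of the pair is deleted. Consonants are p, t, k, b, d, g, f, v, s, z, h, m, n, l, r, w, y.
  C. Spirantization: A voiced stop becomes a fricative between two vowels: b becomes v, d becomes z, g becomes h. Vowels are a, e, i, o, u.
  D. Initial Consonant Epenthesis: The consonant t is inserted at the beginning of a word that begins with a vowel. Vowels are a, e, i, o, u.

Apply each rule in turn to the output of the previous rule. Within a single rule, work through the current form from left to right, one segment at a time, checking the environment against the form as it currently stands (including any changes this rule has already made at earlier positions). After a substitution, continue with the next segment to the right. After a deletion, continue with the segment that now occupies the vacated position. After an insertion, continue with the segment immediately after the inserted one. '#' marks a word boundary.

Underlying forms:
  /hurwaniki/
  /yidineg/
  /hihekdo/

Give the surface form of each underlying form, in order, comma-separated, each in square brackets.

[turwaniki], [yizineg], [tihekdo]

/hurwaniki/:
  A h-Deletion: [hurwaniki] → [urwaniki]
  B Geminate Reduction: no change — [urwaniki]
  C Spirantization: no change — [urwaniki]
  D Initial Consonant Epenthesis: [urwaniki] → [turwaniki]
/yidineg/:
  A h-Deletion: no change — [yidineg]
  B Geminate Reduction: no change — [yidineg]
  C Spirantization: [yidineg] → [yizineg]
  D Initial Consonant Epenthesis: no change — [yizineg]
/hihekdo/:
  A h-Deletion: [hihekdo] → [ihekdo]
  B Geminate Reduction: no change — [ihekdo]
  C Spirantization: no change — [ihekdo]
  D Initial Consonant Epenthesis: [ihekdo] → [tihekdo]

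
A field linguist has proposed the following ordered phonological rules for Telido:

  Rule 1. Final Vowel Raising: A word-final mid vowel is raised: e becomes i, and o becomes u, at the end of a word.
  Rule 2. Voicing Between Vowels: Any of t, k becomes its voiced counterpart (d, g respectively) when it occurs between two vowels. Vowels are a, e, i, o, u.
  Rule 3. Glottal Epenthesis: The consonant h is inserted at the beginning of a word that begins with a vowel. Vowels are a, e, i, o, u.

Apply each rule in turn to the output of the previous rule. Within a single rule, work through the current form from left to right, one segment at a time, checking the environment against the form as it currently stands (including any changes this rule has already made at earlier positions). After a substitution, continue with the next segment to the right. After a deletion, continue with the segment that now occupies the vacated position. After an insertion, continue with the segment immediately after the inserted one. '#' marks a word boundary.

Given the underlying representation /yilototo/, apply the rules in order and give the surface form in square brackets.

[yilododu]

Rule 1 Final Vowel Raising: [yilototo] → [yilototu]
Rule 2 Voicing Between Vowels: [yilototu] → [yilododu]
Rule 3 Glottal Epenthesis: no change — [yilododu]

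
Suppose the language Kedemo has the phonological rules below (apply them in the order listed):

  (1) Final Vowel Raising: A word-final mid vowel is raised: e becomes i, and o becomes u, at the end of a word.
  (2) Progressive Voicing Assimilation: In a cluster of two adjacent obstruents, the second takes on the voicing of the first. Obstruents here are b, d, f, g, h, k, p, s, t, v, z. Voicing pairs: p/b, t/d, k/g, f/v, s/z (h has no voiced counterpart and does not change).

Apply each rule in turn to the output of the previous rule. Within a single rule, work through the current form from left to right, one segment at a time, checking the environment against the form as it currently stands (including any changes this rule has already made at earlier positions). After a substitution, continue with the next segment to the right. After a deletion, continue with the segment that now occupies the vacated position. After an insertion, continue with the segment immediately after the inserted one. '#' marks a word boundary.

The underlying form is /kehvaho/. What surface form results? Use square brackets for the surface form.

[kehfahu]

(1) Final Vowel Raising: [kehvaho] → [kehvahu]
(2) Progressive Voicing Assimilation: [kehvahu] → [kehfahu]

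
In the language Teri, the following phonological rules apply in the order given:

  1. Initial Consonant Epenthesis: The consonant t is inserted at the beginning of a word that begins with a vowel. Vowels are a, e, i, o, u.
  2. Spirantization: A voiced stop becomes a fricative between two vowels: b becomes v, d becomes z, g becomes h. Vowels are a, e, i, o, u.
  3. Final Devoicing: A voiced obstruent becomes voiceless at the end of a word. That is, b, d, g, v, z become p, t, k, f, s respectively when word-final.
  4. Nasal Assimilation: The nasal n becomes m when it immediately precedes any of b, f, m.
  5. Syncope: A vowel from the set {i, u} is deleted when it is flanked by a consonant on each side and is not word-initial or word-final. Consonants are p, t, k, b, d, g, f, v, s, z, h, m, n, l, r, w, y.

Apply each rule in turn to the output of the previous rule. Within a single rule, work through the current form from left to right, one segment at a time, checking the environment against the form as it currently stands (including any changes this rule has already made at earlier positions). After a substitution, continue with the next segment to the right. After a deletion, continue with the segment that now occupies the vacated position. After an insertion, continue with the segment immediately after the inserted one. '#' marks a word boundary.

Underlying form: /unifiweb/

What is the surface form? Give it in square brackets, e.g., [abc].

1 Initial Consonant Epenthesis: [unifiweb] → [tunifiweb]
2 Spirantization: no change — [tunifiweb]
3 Final Devoicing: [tunifiweb] → [tunifiwep]
4 Nasal Assimilation: no change — [tunifiwep]
5 Syncope: [tunifiwep] → [tnfwep]

[tnfwep]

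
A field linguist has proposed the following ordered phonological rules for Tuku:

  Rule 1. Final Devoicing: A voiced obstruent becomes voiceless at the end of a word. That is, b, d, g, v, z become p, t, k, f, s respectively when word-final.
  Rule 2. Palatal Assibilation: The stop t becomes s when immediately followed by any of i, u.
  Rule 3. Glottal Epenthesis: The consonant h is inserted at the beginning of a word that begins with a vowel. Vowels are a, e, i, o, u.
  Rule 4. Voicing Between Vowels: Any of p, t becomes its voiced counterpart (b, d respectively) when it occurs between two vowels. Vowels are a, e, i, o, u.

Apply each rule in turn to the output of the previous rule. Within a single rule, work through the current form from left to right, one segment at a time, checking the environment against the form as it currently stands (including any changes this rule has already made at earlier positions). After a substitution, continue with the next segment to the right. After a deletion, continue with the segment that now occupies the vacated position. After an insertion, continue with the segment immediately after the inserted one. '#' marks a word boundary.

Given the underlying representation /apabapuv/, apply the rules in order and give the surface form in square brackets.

[habababuf]

Rule 1 Final Devoicing: [apabapuv] → [apabapuf]
Rule 2 Palatal Assibilation: no change — [apabapuf]
Rule 3 Glottal Epenthesis: [apabapuf] → [hapabapuf]
Rule 4 Voicing Between Vowels: [hapabapuf] → [habababuf]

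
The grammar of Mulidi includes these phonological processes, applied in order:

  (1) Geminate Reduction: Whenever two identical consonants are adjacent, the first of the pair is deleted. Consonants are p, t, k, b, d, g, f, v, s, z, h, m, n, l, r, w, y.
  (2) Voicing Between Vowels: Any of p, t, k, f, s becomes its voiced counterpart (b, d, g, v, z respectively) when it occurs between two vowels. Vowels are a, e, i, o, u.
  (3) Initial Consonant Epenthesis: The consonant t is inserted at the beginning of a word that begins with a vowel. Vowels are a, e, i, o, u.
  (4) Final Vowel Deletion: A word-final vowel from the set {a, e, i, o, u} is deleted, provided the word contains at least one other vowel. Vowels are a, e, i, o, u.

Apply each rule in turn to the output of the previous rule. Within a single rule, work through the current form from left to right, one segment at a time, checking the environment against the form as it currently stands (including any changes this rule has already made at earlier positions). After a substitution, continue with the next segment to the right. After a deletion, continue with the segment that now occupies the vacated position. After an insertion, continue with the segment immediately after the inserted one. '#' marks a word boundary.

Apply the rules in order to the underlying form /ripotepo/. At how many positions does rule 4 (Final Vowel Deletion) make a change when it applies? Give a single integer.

1

(1) Geminate Reduction: no change — [ripotepo]
(2) Voicing Between Vowels: [ripotepo] → [ribodebo]
(3) Initial Consonant Epenthesis: no change — [ribodebo]
(4) Final Vowel Deletion: [ribodebo] → [ribodeb]
Rule 4 changed 1 position(s).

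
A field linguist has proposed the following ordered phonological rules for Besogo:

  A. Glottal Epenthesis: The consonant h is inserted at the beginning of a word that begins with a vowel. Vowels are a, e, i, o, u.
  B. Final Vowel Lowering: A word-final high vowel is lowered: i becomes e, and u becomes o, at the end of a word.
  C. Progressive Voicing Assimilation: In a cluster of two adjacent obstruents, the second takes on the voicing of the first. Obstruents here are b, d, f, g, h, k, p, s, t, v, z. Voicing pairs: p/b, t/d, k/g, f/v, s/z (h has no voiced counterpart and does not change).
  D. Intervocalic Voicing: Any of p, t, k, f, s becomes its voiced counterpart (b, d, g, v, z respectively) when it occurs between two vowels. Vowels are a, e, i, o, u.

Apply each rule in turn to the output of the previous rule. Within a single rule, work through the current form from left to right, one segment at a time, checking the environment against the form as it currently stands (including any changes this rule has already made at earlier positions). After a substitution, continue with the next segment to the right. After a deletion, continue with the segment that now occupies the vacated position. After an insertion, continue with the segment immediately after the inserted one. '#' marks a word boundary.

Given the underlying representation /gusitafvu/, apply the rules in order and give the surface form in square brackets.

[guzidaffo]

A Glottal Epenthesis: no change — [gusitafvu]
B Final Vowel Lowering: [gusitafvu] → [gusitafvo]
C Progressive Voicing Assimilation: [gusitafvo] → [gusitaffo]
D Intervocalic Voicing: [gusitaffo] → [guzidaffo]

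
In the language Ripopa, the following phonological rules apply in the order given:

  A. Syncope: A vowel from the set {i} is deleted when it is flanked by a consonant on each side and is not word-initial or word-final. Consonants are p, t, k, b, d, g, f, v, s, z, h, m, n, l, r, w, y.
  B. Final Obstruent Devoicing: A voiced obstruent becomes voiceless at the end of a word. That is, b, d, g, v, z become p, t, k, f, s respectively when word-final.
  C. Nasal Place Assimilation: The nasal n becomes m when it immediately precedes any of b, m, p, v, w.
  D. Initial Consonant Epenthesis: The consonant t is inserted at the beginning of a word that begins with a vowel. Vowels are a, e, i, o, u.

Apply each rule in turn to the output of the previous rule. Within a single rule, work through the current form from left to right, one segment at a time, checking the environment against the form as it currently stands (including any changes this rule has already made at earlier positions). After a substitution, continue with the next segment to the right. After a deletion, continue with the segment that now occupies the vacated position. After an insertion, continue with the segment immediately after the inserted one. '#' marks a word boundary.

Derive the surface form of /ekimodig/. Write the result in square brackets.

A Syncope: [ekimodig] → [ekmodg]
B Final Obstruent Devoicing: [ekmodg] → [ekmodk]
C Nasal Place Assimilation: no change — [ekmodk]
D Initial Consonant Epenthesis: [ekmodk] → [tekmodk]

[tekmodk]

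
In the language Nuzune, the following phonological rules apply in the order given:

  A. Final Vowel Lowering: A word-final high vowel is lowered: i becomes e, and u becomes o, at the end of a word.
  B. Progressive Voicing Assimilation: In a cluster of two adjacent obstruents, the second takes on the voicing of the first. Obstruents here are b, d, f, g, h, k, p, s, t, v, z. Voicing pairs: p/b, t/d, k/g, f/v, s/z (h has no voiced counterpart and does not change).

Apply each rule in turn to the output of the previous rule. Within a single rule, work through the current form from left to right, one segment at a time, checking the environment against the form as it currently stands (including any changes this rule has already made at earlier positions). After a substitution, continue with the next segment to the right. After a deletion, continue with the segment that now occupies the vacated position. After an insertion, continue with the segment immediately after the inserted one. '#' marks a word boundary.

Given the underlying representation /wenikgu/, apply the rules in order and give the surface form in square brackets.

[wenikko]

A Final Vowel Lowering: [wenikgu] → [wenikgo]
B Progressive Voicing Assimilation: [wenikgo] → [wenikko]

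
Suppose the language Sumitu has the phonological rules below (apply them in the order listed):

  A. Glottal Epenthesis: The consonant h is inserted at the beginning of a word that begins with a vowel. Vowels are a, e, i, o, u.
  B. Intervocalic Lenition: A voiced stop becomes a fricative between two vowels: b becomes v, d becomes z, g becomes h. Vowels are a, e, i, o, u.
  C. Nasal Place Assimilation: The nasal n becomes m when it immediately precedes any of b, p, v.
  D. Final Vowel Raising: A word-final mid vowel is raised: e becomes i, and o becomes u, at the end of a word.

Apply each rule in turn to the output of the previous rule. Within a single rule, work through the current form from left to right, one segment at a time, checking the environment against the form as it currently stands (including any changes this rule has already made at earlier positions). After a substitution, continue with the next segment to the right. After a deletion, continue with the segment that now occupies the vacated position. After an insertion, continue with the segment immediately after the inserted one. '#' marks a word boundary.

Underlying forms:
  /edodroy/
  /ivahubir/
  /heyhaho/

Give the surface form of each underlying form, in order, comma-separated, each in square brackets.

/edodroy/:
  A Glottal Epenthesis: [edodroy] → [hedodroy]
  B Intervocalic Lenition: [hedodroy] → [hezodroy]
  C Nasal Place Assimilation: no change — [hezodroy]
  D Final Vowel Raising: no change — [hezodroy]
/ivahubir/:
  A Glottal Epenthesis: [ivahubir] → [hivahubir]
  B Intervocalic Lenition: [hivahubir] → [hivahuvir]
  C Nasal Place Assimilation: no change — [hivahuvir]
  D Final Vowel Raising: no change — [hivahuvir]
/heyhaho/:
  A Glottal Epenthesis: no change — [heyhaho]
  B Intervocalic Lenition: no change — [heyhaho]
  C Nasal Place Assimilation: no change — [heyhaho]
  D Final Vowel Raising: [heyhaho] → [heyhahu]

[hezodroy], [hivahuvir], [heyhahu]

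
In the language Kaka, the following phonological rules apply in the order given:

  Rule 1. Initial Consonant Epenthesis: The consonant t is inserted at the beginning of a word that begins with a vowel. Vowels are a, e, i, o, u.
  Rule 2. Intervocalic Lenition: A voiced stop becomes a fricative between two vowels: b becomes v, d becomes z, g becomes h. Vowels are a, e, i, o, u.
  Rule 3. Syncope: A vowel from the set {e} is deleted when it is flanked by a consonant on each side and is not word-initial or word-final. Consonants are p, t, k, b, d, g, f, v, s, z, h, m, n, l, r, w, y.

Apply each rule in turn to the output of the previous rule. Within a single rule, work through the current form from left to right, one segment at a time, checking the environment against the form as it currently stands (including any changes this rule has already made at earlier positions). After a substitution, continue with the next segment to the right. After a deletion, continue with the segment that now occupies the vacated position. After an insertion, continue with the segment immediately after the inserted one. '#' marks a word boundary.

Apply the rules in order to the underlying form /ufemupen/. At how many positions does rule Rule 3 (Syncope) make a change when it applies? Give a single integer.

Rule 1 Initial Consonant Epenthesis: [ufemupen] → [tufemupen]
Rule 2 Intervocalic Lenition: no change — [tufemupen]
Rule 3 Syncope: [tufemupen] → [tufmupn]
Rule Rule 3 changed 2 position(s).

2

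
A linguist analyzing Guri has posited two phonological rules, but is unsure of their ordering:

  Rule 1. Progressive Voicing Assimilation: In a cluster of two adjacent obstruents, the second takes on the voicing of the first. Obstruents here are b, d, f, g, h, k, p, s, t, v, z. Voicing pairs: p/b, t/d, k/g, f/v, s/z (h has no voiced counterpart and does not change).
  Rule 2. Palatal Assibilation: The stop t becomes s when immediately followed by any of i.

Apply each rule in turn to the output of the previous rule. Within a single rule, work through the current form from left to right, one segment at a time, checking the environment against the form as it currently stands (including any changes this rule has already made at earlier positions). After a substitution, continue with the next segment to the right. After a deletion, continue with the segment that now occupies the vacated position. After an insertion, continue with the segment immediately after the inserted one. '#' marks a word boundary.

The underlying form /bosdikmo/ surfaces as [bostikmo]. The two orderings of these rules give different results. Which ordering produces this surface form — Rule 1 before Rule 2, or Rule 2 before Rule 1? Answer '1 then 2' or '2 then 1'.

Order 1 then 2:
  1 Progressive Voicing Assimilation: [bosdikmo] → [bostikmo]
  2 Palatal Assibilation: [bostikmo] → [bossikmo]
  result: [bossikmo]
Order 2 then 1:
  2 Palatal Assibilation: no change — [bosdikmo]
  1 Progressive Voicing Assimilation: [bosdikmo] → [bostikmo]
  result: [bostikmo]

2 then 1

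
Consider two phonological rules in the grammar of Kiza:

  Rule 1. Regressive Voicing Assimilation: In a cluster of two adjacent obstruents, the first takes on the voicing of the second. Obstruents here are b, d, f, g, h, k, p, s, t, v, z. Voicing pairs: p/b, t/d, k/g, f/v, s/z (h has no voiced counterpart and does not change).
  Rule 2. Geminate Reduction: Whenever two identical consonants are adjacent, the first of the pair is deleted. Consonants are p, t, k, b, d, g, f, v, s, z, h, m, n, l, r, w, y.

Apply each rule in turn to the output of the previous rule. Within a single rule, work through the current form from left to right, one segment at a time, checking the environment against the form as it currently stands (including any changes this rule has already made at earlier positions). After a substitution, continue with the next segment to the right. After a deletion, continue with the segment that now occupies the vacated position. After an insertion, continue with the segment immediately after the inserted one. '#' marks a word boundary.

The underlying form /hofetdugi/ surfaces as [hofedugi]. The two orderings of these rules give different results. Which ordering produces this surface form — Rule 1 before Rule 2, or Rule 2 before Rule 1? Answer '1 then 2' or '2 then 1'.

1 then 2

Order 1 then 2:
  1 Regressive Voicing Assimilation: [hofetdugi] → [hofeddugi]
  2 Geminate Reduction: [hofeddugi] → [hofedugi]
  result: [hofedugi]
Order 2 then 1:
  2 Geminate Reduction: no change — [hofetdugi]
  1 Regressive Voicing Assimilation: [hofetdugi] → [hofeddugi]
  result: [hofeddugi]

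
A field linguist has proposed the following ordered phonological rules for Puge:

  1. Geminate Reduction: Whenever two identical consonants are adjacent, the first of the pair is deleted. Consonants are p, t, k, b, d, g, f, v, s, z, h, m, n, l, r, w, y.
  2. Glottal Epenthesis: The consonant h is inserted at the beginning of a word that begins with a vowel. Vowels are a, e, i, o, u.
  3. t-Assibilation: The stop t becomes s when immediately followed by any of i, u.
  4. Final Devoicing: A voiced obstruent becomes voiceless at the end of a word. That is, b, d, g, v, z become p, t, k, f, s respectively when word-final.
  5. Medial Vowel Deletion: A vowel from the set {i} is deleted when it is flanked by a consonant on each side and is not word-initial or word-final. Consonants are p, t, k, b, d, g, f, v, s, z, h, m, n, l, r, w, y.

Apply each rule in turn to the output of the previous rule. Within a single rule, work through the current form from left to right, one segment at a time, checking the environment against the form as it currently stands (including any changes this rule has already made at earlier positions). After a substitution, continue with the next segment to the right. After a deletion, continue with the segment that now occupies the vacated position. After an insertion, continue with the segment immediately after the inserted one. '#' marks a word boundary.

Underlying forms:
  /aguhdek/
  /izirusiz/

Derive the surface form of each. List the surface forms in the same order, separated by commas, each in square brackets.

/aguhdek/:
  1 Geminate Reduction: no change — [aguhdek]
  2 Glottal Epenthesis: [aguhdek] → [haguhdek]
  3 t-Assibilation: no change — [haguhdek]
  4 Final Devoicing: no change — [haguhdek]
  5 Medial Vowel Deletion: no change — [haguhdek]
/izirusiz/:
  1 Geminate Reduction: no change — [izirusiz]
  2 Glottal Epenthesis: [izirusiz] → [hizirusiz]
  3 t-Assibilation: no change — [hizirusiz]
  4 Final Devoicing: [hizirusiz] → [hizirusis]
  5 Medial Vowel Deletion: [hizirusis] → [hzruss]

[haguhdek], [hzruss]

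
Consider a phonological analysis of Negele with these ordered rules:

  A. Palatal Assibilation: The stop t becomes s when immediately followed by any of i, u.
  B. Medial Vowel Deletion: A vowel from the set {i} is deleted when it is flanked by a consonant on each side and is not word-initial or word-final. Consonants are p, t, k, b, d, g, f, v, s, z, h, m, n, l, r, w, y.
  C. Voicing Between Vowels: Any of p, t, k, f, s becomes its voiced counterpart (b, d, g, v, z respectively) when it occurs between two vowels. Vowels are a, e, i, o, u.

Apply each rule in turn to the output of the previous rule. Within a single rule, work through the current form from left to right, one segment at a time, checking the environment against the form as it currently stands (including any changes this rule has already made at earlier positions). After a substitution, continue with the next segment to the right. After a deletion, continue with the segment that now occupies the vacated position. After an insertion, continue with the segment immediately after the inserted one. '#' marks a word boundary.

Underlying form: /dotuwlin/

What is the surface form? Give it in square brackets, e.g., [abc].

A Palatal Assibilation: [dotuwlin] → [dosuwlin]
B Medial Vowel Deletion: [dosuwlin] → [dosuwln]
C Voicing Between Vowels: [dosuwln] → [dozuwln]

[dozuwln]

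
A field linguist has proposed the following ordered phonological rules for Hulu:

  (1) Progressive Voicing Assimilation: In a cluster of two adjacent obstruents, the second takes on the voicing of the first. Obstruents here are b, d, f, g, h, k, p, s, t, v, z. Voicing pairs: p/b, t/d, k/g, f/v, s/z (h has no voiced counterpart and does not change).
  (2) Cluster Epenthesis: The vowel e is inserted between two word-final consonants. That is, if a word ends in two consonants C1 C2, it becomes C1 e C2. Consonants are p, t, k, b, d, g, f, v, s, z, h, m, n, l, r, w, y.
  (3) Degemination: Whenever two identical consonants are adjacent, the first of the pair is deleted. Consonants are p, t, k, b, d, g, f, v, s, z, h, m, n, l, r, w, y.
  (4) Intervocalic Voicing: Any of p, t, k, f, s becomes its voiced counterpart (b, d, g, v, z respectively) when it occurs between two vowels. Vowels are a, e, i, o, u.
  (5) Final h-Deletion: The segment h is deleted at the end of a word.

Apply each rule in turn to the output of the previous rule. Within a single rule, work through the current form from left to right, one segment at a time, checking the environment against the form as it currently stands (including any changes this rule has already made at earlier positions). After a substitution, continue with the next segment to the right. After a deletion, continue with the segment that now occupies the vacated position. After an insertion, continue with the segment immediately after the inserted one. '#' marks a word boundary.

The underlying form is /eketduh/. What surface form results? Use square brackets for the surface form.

(1) Progressive Voicing Assimilation: [eketduh] → [ekettuh]
(2) Cluster Epenthesis: no change — [ekettuh]
(3) Degemination: [ekettuh] → [eketuh]
(4) Intervocalic Voicing: [eketuh] → [egeduh]
(5) Final h-Deletion: [egeduh] → [egedu]

[egedu]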